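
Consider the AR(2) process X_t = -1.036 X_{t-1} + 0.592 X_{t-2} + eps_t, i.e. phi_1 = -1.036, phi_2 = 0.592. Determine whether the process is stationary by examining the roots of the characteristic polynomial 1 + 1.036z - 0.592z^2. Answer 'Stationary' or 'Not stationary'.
\text{Not stationary}

The AR(p) characteristic polynomial is P(z) = 1 + 1.036z - 0.592z^2.
Stationarity requires all roots to lie outside the unit circle, i.e. |z| > 1 for every root.
Set 1 + (1.036) z + (-0.592) z^2 = 0, i.e. a z^2 + b z + c = 0 with a = -0.592, b = 1.036, c = 1.
Discriminant D = b^2 - 4ac = (1.036)^2 - 4*(-0.592)*1 = 1.073296 - (-2.368) = 3.441296.
D >= 0, so the roots are real: z = (-b +/- sqrt(D)) / (2a) = (-1.036 +/- 1.855073) / (-1.184).
  z_1 = (-1.036 + 1.855073) / (-1.184) = -0.6918,   |z_1| = 0.6918.
  z_2 = (-1.036 - 1.855073) / (-1.184) = 2.4418,   |z_2| = 2.4418.
Moduli of all roots: 0.6918, 2.4418.
All moduli strictly greater than 1? No.
Verdict: Not stationary.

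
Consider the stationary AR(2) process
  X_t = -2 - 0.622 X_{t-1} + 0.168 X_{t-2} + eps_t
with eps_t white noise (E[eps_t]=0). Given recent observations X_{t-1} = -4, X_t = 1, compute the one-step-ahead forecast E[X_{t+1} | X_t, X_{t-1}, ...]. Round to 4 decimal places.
E[X_{t+1} \mid \mathcal F_t] = -3.2940

For an AR(p) model X_t = c + sum_i phi_i X_{t-i} + eps_t, the
one-step-ahead conditional mean is
  E[X_{t+1} | X_t, ...] = c + sum_i phi_i X_{t+1-i}.
Substitute known values:
  E[X_{t+1} | ...] = -2 + (-0.622) * (1) + (0.168) * (-4)
                   = -3.2940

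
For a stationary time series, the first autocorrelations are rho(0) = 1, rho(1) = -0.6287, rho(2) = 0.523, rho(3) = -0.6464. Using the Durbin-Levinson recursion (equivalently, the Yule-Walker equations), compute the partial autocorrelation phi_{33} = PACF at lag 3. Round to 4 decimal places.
\phi_{33} = -0.4401

The PACF at lag k is phi_{kk}, the last component of the solution
to the Yule-Walker system G_k phi = r_k where
  (G_k)_{ij} = rho(|i - j|), (r_k)_i = rho(i), i,j = 1..k.
Equivalently, Durbin-Levinson gives phi_{kk} iteratively:
  phi_{11} = rho(1)
  phi_{kk} = [rho(k) - sum_{j=1..k-1} phi_{k-1,j} rho(k-j)]
            / [1 - sum_{j=1..k-1} phi_{k-1,j} rho(j)],
  phi_{k,j} = phi_{k-1,j} - phi_{kk} phi_{k-1,k-j},  j = 1..k-1.
Step k = 1:
  phi_11 = rho(1) = -0.6287.
Step k = 2:
  phi_22 = [rho(2) - phi_11 rho(1)] / [1 - phi_11 rho(1)] = [0.523 - (-0.6287)(-0.6287)] / [1 - (-0.6287)(-0.6287)]
         = 0.12773631 / 0.60473631 = 0.211226.
  Update: phi_21 = phi_11 - phi_22 phi_11 = -0.6287 - (0.211226)(-0.6287) = -0.495902.
Step k = 3:
  phi_33 = [rho(3) - phi_21 rho(2) - phi_22 rho(1)] / [1 - phi_21 rho(1) - phi_22 rho(2)]
    numerator   = -0.6464 - (-0.495902)(0.523) - (0.211226)(-0.6287) = -0.25424522
    denominator = 1 - (-0.495902)(-0.6287) - (0.211226)(0.523) = 0.57775502
  phi_33 = -0.25424522 / 0.57775502 = -0.4401.
Therefore phi_{33} = -0.4401.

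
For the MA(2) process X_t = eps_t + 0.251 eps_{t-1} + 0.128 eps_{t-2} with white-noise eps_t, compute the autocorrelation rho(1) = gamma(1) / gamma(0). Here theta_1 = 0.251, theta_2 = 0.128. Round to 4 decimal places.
\rho(1) = 0.2623

For an MA(q) process with theta_0 = 1, the autocovariance is
  gamma(k) = sigma^2 * sum_{i=0..q-k} theta_i * theta_{i+k},
and rho(k) = gamma(k) / gamma(0). Sigma^2 cancels.
  numerator   = (1)*(0.251) + (0.251)*(0.128) = 0.283128.
  denominator = (1)^2 + (0.251)^2 + (0.128)^2 = 1.079385.
  rho(1) = 0.283128 / 1.079385 = 0.2623.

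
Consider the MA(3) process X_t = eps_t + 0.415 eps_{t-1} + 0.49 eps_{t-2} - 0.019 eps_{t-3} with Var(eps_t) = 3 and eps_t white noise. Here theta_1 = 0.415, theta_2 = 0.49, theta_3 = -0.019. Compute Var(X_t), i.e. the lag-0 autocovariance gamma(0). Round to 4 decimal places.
\gamma(0) = 4.2381

For an MA(q) process X_t = eps_t + sum_i theta_i eps_{t-i} with
Var(eps_t) = sigma^2, the variance is
  gamma(0) = sigma^2 * (1 + sum_i theta_i^2).
  sum_i theta_i^2 = (0.415)^2 + (0.49)^2 + (-0.019)^2 = 0.172225 + 0.2401 + 0.000361 = 0.412686.
  gamma(0) = 3 * (1 + 0.412686) = 3 * 1.412686 = 4.238058, which rounds to 4.2381.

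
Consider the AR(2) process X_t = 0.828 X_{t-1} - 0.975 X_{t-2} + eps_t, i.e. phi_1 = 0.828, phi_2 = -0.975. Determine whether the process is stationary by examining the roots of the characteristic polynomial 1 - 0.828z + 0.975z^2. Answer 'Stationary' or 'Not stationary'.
\text{Stationary}

The AR(p) characteristic polynomial is P(z) = 1 - 0.828z + 0.975z^2.
Stationarity requires all roots to lie outside the unit circle, i.e. |z| > 1 for every root.
Set 1 + (-0.828) z + (0.975) z^2 = 0, i.e. a z^2 + b z + c = 0 with a = 0.975, b = -0.828, c = 1.
Discriminant D = b^2 - 4ac = (-0.828)^2 - 4*(0.975)*1 = 0.685584 - (3.9) = -3.214416.
D < 0, so the roots are the complex-conjugate pair z = (-b +/- i sqrt(-D)) / (2a) = 0.4246 +/- 0.9194i.
For a conjugate pair |z|^2 = z * conj(z) = (product of roots) = c/a = 1/(0.975) = 1.025641, so |z| = sqrt(1.025641) = 1.0127 for both roots.
Moduli of all roots: 1.0127, 1.0127.
All moduli strictly greater than 1? Yes.
Verdict: Stationary.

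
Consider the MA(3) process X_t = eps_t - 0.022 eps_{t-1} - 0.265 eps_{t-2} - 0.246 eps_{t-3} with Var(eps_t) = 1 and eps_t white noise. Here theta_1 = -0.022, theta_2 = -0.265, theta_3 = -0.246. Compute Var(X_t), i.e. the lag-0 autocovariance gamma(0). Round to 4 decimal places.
\gamma(0) = 1.1312

For an MA(q) process X_t = eps_t + sum_i theta_i eps_{t-i} with
Var(eps_t) = sigma^2, the variance is
  gamma(0) = sigma^2 * (1 + sum_i theta_i^2).
  sum_i theta_i^2 = (-0.022)^2 + (-0.265)^2 + (-0.246)^2 = 0.000484 + 0.070225 + 0.060516 = 0.131225.
  gamma(0) = 1 * (1 + 0.131225) = 1 * 1.131225 = 1.131225, which rounds to 1.1312.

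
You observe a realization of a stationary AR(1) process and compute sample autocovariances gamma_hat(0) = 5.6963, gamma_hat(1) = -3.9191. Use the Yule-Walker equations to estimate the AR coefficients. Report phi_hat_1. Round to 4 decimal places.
\hat\phi_{1} = -0.6880

The Yule-Walker equations for an AR(p) process read, in matrix form,
  Gamma_p phi = r_p,   with   (Gamma_p)_{ij} = gamma(|i - j|),
                       (r_p)_i = gamma(i),   i,j = 1..p.
Substitute the sample gammas (Toeplitz matrix and right-hand side of size 1):
  Gamma_p = [[5.6963]]
  r_p     = [-3.9191]
With p = 1 this is the single equation gamma(0) phi_1 = gamma(1):
  phi_hat_1 = gamma(1) / gamma(0) = -3.9191 / 5.6963 = -0.6880.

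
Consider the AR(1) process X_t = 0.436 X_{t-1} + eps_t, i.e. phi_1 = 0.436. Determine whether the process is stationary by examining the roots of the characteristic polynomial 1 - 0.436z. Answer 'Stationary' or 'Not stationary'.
\text{Stationary}

The AR(p) characteristic polynomial is P(z) = 1 - 0.436z.
Stationarity requires all roots to lie outside the unit circle, i.e. |z| > 1 for every root.
This is linear in z: 1 + (-0.436) z = 0  =>  z = -1/(-0.436) = 2.293578,  |z| = 2.293578.
Moduli of all roots: 2.2936.
All moduli strictly greater than 1? Yes.
Verdict: Stationary.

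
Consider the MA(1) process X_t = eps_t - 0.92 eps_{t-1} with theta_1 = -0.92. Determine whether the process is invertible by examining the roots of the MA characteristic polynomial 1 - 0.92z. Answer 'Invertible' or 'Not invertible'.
\text{Invertible}

The MA(q) characteristic polynomial is P(z) = 1 - 0.92z.
Invertibility requires all roots to lie outside the unit circle, i.e. |z| > 1 for every root.
This is linear in z: 1 + (-0.92) z = 0  =>  z = -1/(-0.92) = 1.086957,  |z| = 1.086957.
Moduli of all roots: 1.0870.
All moduli strictly greater than 1? Yes.
Verdict: Invertible.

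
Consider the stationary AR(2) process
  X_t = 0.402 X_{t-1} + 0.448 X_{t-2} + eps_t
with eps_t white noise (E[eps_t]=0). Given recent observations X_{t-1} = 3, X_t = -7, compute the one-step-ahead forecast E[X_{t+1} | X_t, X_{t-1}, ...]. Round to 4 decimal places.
E[X_{t+1} \mid \mathcal F_t] = -1.4700

For an AR(p) model X_t = c + sum_i phi_i X_{t-i} + eps_t, the
one-step-ahead conditional mean is
  E[X_{t+1} | X_t, ...] = c + sum_i phi_i X_{t+1-i}.
Substitute known values:
  E[X_{t+1} | ...] = (0.402) * (-7) + (0.448) * (3)
                   = -1.4700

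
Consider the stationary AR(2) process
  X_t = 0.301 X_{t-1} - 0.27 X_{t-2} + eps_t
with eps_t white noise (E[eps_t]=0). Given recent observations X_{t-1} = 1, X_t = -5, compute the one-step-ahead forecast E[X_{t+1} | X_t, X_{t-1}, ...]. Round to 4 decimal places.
E[X_{t+1} \mid \mathcal F_t] = -1.7750

For an AR(p) model X_t = c + sum_i phi_i X_{t-i} + eps_t, the
one-step-ahead conditional mean is
  E[X_{t+1} | X_t, ...] = c + sum_i phi_i X_{t+1-i}.
Substitute known values:
  E[X_{t+1} | ...] = (0.301) * (-5) + (-0.27) * (1)
                   = -1.7750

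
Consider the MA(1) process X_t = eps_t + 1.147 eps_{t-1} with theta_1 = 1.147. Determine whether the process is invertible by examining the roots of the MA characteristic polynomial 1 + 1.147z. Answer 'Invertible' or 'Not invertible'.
\text{Not invertible}

The MA(q) characteristic polynomial is P(z) = 1 + 1.147z.
Invertibility requires all roots to lie outside the unit circle, i.e. |z| > 1 for every root.
This is linear in z: 1 + (1.147) z = 0  =>  z = -1/(1.147) = -0.87184,  |z| = 0.87184.
Moduli of all roots: 0.8718.
All moduli strictly greater than 1? No.
Verdict: Not invertible.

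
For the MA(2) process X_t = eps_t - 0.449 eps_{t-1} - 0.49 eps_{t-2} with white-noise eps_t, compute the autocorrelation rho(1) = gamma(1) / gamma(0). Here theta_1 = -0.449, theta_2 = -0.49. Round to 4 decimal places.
\rho(1) = -0.1588

For an MA(q) process with theta_0 = 1, the autocovariance is
  gamma(k) = sigma^2 * sum_{i=0..q-k} theta_i * theta_{i+k},
and rho(k) = gamma(k) / gamma(0). Sigma^2 cancels.
  numerator   = (1)*(-0.449) + (-0.449)*(-0.49) = -0.22899.
  denominator = (1)^2 + (-0.449)^2 + (-0.49)^2 = 1.441701.
  rho(1) = -0.22899 / 1.441701 = -0.1588.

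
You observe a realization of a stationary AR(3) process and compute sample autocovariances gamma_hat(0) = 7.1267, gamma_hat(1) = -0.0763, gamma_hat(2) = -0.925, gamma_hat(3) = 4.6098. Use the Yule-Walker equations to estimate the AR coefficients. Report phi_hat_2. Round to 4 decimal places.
\hat\phi_{2} = -0.1220

The Yule-Walker equations for an AR(p) process read, in matrix form,
  Gamma_p phi = r_p,   with   (Gamma_p)_{ij} = gamma(|i - j|),
                       (r_p)_i = gamma(i),   i,j = 1..p.
Substitute the sample gammas (Toeplitz matrix and right-hand side of size 3):
  Gamma_p = [[7.1267, -0.0763, -0.925], [-0.0763, 7.1267, -0.0763], [-0.925, -0.0763, 7.1267]]
  r_p     = [-0.0763, -0.925, 4.6098]
Written out (R1..R3):
  (R1) 7.1267 phi_1 - 0.0763 phi_2 - 0.925 phi_3 = -0.0763
  (R2) -0.0763 phi_1 + 7.1267 phi_2 - 0.0763 phi_3 = -0.925
  (R3) -0.925 phi_1 - 0.0763 phi_2 + 7.1267 phi_3 = 4.6098
Gaussian elimination:
  R2 <- R2 - (-0.0763/7.1267) R1 = R2 - (-0.010706) R1:  7.125883 phi_2 - 0.086203 phi_3 = -0.925817
  R3 <- R3 - (-0.925/7.1267) R1 = R3 - (-0.129794) R1:  -0.086203 phi_2 + 7.006641 phi_3 = 4.599897
  R3 <- R3 - (-0.086203/7.125883) R2 = R3 - (-0.012097) R2:  7.005598 phi_3 = 4.588697
Back-substitution:
  phi_hat_3 = 4.588697 / 7.005598 = 0.655004
  phi_hat_2 = (-0.925817 - (-0.086203)(0.655004)) / 7.125883 = -0.121999
  phi_hat_1 = (-0.0763 - (-0.0763)(-0.121999) - (-0.925)(0.655004)) / 7.1267 = 0.073003
So phi_hat = [0.0730, -0.1220, 0.6550].
Therefore phi_hat_2 = -0.1220.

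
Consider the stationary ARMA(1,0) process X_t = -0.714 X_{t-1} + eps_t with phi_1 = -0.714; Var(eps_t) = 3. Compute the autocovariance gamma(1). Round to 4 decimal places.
\gamma(1) = -4.3696

Multiply the model equation by X_{t-k} and take expectations. With theta_0 = psi_0 = 1 and psi_j the MA(infinity) weights, this gives
  gamma(k) - sum_i phi_i gamma(k-i) = c_k,
  c_k = sigma^2 * sum_{j=k..q} theta_j psi_{j-k}   (c_k = 0 for k > q),
using gamma(-m) = gamma(m).
Pure AR (q = 0): c_0 = sigma^2 = 3, c_k = 0 for k >= 1.
Equations for k = 0 and k = 1 (AR order 1):
  gamma(0) = phi_1 gamma(1) + c_0
  gamma(1) = phi_1 gamma(0) + c_1
Substituting the second into the first: gamma(0) (1 - phi_1^2) = c_0 + phi_1 c_1, so
  gamma(0) = c_0 / (1 - phi_1^2) = 3 / (1 - (-0.714)^2) = 3 / 0.490204 = 6.119901.
  gamma(1) = phi_1 gamma(0) = (-0.714)(6.119901) = -4.369609.
Therefore gamma(1) = -4.3696 (to 4 decimal places).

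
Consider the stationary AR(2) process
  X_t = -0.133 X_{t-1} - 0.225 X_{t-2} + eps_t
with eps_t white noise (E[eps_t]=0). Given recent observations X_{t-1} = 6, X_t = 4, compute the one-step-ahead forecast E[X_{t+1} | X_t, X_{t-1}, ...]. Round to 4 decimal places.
E[X_{t+1} \mid \mathcal F_t] = -1.8820

For an AR(p) model X_t = c + sum_i phi_i X_{t-i} + eps_t, the
one-step-ahead conditional mean is
  E[X_{t+1} | X_t, ...] = c + sum_i phi_i X_{t+1-i}.
Substitute known values:
  E[X_{t+1} | ...] = (-0.133) * (4) + (-0.225) * (6)
                   = -1.8820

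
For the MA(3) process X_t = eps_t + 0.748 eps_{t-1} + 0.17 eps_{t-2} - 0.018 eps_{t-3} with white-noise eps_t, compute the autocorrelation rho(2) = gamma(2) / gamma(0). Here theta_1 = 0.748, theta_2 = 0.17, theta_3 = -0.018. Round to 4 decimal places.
\rho(2) = 0.0985

For an MA(q) process with theta_0 = 1, the autocovariance is
  gamma(k) = sigma^2 * sum_{i=0..q-k} theta_i * theta_{i+k},
and rho(k) = gamma(k) / gamma(0). Sigma^2 cancels.
  numerator   = (1)*(0.17) + (0.748)*(-0.018) = 0.156536.
  denominator = (1)^2 + (0.748)^2 + (0.17)^2 + (-0.018)^2 = 1.588728.
  rho(2) = 0.156536 / 1.588728 = 0.0985.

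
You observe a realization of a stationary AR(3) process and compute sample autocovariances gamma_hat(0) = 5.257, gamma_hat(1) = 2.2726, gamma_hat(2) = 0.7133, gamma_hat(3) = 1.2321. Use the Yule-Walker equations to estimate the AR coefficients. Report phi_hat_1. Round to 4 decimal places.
\hat\phi_{1} = 0.4750

The Yule-Walker equations for an AR(p) process read, in matrix form,
  Gamma_p phi = r_p,   with   (Gamma_p)_{ij} = gamma(|i - j|),
                       (r_p)_i = gamma(i),   i,j = 1..p.
Substitute the sample gammas (Toeplitz matrix and right-hand side of size 3):
  Gamma_p = [[5.257, 2.2726, 0.7133], [2.2726, 5.257, 2.2726], [0.7133, 2.2726, 5.257]]
  r_p     = [2.2726, 0.7133, 1.2321]
Written out (R1..R3):
  (R1) 5.257 phi_1 + 2.2726 phi_2 + 0.7133 phi_3 = 2.2726
  (R2) 2.2726 phi_1 + 5.257 phi_2 + 2.2726 phi_3 = 0.7133
  (R3) 0.7133 phi_1 + 2.2726 phi_2 + 5.257 phi_3 = 1.2321
Gaussian elimination:
  R2 <- R2 - (2.2726/5.257) R1 = R2 - (0.4323) R1:  4.274555 phi_2 + 1.964241 phi_3 = -0.269145
  R3 <- R3 - (0.7133/5.257) R1 = R3 - (0.135686) R1:  1.964241 phi_2 + 5.160215 phi_3 = 0.923741
  R3 <- R3 - (1.964241/4.274555) R2 = R3 - (0.459519) R2:  4.257609 phi_3 = 1.047418
Back-substitution:
  phi_hat_3 = 1.047418 / 4.257609 = 0.246011
  phi_hat_2 = (-0.269145 - (1.964241)(0.246011)) / 4.274555 = -0.176011
  phi_hat_1 = (2.2726 - (2.2726)(-0.176011) - (0.7133)(0.246011)) / 5.257 = 0.475009
So phi_hat = [0.4750, -0.1760, 0.2460].
Therefore phi_hat_1 = 0.4750.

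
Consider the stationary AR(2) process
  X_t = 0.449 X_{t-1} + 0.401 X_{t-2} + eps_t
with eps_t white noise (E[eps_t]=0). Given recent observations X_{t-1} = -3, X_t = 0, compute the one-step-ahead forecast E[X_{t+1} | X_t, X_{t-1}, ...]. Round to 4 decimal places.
E[X_{t+1} \mid \mathcal F_t] = -1.2030

For an AR(p) model X_t = c + sum_i phi_i X_{t-i} + eps_t, the
one-step-ahead conditional mean is
  E[X_{t+1} | X_t, ...] = c + sum_i phi_i X_{t+1-i}.
Substitute known values:
  E[X_{t+1} | ...] = (0.449) * (0) + (0.401) * (-3)
                   = -1.2030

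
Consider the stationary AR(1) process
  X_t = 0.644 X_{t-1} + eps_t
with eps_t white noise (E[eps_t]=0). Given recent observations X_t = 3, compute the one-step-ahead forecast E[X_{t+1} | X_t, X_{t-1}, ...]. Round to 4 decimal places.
E[X_{t+1} \mid \mathcal F_t] = 1.9320

For an AR(p) model X_t = c + sum_i phi_i X_{t-i} + eps_t, the
one-step-ahead conditional mean is
  E[X_{t+1} | X_t, ...] = c + sum_i phi_i X_{t+1-i}.
Substitute known values:
  E[X_{t+1} | ...] = (0.644) * (3)
                   = 1.9320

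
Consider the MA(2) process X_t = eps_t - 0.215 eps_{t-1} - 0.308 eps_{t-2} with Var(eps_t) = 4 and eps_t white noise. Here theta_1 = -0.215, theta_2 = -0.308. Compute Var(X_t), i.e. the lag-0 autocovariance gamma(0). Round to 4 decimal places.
\gamma(0) = 4.5644

For an MA(q) process X_t = eps_t + sum_i theta_i eps_{t-i} with
Var(eps_t) = sigma^2, the variance is
  gamma(0) = sigma^2 * (1 + sum_i theta_i^2).
  sum_i theta_i^2 = (-0.215)^2 + (-0.308)^2 = 0.046225 + 0.094864 = 0.141089.
  gamma(0) = 4 * (1 + 0.141089) = 4 * 1.141089 = 4.564356, which rounds to 4.5644.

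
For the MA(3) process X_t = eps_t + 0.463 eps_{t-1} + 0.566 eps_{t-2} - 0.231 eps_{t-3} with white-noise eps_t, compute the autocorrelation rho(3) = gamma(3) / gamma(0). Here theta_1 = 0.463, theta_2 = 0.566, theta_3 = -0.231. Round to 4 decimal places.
\rho(3) = -0.1455

For an MA(q) process with theta_0 = 1, the autocovariance is
  gamma(k) = sigma^2 * sum_{i=0..q-k} theta_i * theta_{i+k},
and rho(k) = gamma(k) / gamma(0). Sigma^2 cancels.
  numerator   = (1)*(-0.231) = -0.231.
  denominator = (1)^2 + (0.463)^2 + (0.566)^2 + (-0.231)^2 = 1.588086.
  rho(3) = -0.231 / 1.588086 = -0.1455.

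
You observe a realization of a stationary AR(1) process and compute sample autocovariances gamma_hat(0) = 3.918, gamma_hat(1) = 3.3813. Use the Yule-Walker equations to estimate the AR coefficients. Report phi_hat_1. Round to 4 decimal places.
\hat\phi_{1} = 0.8630

The Yule-Walker equations for an AR(p) process read, in matrix form,
  Gamma_p phi = r_p,   with   (Gamma_p)_{ij} = gamma(|i - j|),
                       (r_p)_i = gamma(i),   i,j = 1..p.
Substitute the sample gammas (Toeplitz matrix and right-hand side of size 1):
  Gamma_p = [[3.918]]
  r_p     = [3.3813]
With p = 1 this is the single equation gamma(0) phi_1 = gamma(1):
  phi_hat_1 = gamma(1) / gamma(0) = 3.3813 / 3.918 = 0.8630.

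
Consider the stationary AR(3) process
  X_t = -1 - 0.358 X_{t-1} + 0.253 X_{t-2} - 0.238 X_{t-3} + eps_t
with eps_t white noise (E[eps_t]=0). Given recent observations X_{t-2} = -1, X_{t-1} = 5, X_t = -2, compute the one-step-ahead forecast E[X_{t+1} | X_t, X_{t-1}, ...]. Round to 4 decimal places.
E[X_{t+1} \mid \mathcal F_t] = 1.2190

For an AR(p) model X_t = c + sum_i phi_i X_{t-i} + eps_t, the
one-step-ahead conditional mean is
  E[X_{t+1} | X_t, ...] = c + sum_i phi_i X_{t+1-i}.
Substitute known values:
  E[X_{t+1} | ...] = -1 + (-0.358) * (-2) + (0.253) * (5) + (-0.238) * (-1)
                   = 1.2190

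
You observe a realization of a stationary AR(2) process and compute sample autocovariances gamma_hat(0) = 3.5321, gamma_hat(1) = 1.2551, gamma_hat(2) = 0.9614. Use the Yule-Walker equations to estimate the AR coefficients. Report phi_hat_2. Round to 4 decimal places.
\hat\phi_{2} = 0.1670

The Yule-Walker equations for an AR(p) process read, in matrix form,
  Gamma_p phi = r_p,   with   (Gamma_p)_{ij} = gamma(|i - j|),
                       (r_p)_i = gamma(i),   i,j = 1..p.
Substitute the sample gammas (Toeplitz matrix and right-hand side of size 2):
  Gamma_p = [[3.5321, 1.2551], [1.2551, 3.5321]]
  r_p     = [1.2551, 0.9614]
Written out:
  3.5321 phi_1 + 1.2551 phi_2 = 1.2551
  1.2551 phi_1 + 3.5321 phi_2 = 0.9614
Solve by Cramer's rule:
  det = gamma(0)^2 - gamma(1)^2 = (3.5321)^2 - (1.2551)^2 = 12.47573041 - 1.57527601 = 10.9004544
  phi_hat_1 = [gamma(1) gamma(0) - gamma(1) gamma(2)] / det = [(1.2551)(3.5321) - (1.2551)(0.9614)] / 10.9004544 = 3.22648557 / 10.9004544 = 0.296
  phi_hat_2 = [gamma(0) gamma(2) - gamma(1)^2] / det = [(3.5321)(0.9614) - (1.2551)^2] / 10.9004544 = 1.82048493 / 10.9004544 = 0.167
So phi_hat = [0.2960, 0.1670].
Therefore phi_hat_2 = 0.1670.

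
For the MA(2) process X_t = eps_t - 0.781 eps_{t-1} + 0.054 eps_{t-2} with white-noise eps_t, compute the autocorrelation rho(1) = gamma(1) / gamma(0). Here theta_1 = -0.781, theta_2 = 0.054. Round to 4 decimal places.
\rho(1) = -0.5104

For an MA(q) process with theta_0 = 1, the autocovariance is
  gamma(k) = sigma^2 * sum_{i=0..q-k} theta_i * theta_{i+k},
and rho(k) = gamma(k) / gamma(0). Sigma^2 cancels.
  numerator   = (1)*(-0.781) + (-0.781)*(0.054) = -0.823174.
  denominator = (1)^2 + (-0.781)^2 + (0.054)^2 = 1.612877.
  rho(1) = -0.823174 / 1.612877 = -0.5104.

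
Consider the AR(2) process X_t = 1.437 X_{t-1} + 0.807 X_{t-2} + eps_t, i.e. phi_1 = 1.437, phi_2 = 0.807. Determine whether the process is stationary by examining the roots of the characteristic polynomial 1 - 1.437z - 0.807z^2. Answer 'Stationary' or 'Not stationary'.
\text{Not stationary}

The AR(p) characteristic polynomial is P(z) = 1 - 1.437z - 0.807z^2.
Stationarity requires all roots to lie outside the unit circle, i.e. |z| > 1 for every root.
Set 1 + (-1.437) z + (-0.807) z^2 = 0, i.e. a z^2 + b z + c = 0 with a = -0.807, b = -1.437, c = 1.
Discriminant D = b^2 - 4ac = (-1.437)^2 - 4*(-0.807)*1 = 2.064969 - (-3.228) = 5.292969.
D >= 0, so the roots are real: z = (-b +/- sqrt(D)) / (2a) = (1.437 +/- 2.300645) / (-1.614).
  z_1 = (1.437 + 2.300645) / (-1.614) = -2.3158,   |z_1| = 2.3158.
  z_2 = (1.437 - 2.300645) / (-1.614) = 0.5351,   |z_2| = 0.5351.
Moduli of all roots: 2.3158, 0.5351.
All moduli strictly greater than 1? No.
Verdict: Not stationary.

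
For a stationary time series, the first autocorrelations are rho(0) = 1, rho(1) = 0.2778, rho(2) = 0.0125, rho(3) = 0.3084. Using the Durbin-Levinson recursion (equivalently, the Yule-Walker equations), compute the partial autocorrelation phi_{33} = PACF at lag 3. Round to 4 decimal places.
\phi_{33} = 0.3530

The PACF at lag k is phi_{kk}, the last component of the solution
to the Yule-Walker system G_k phi = r_k where
  (G_k)_{ij} = rho(|i - j|), (r_k)_i = rho(i), i,j = 1..k.
Equivalently, Durbin-Levinson gives phi_{kk} iteratively:
  phi_{11} = rho(1)
  phi_{kk} = [rho(k) - sum_{j=1..k-1} phi_{k-1,j} rho(k-j)]
            / [1 - sum_{j=1..k-1} phi_{k-1,j} rho(j)],
  phi_{k,j} = phi_{k-1,j} - phi_{kk} phi_{k-1,k-j},  j = 1..k-1.
Step k = 1:
  phi_11 = rho(1) = 0.2778.
Step k = 2:
  phi_22 = [rho(2) - phi_11 rho(1)] / [1 - phi_11 rho(1)] = [0.0125 - (0.2778)(0.2778)] / [1 - (0.2778)(0.2778)]
         = -0.06467284 / 0.92282716 = -0.070081.
  Update: phi_21 = phi_11 - phi_22 phi_11 = 0.2778 - (-0.070081)(0.2778) = 0.297269.
Step k = 3:
  phi_33 = [rho(3) - phi_21 rho(2) - phi_22 rho(1)] / [1 - phi_21 rho(1) - phi_22 rho(2)]
    numerator   = 0.3084 - (0.297269)(0.0125) - (-0.070081)(0.2778) = 0.3241527
    denominator = 1 - (0.297269)(0.2778) - (-0.070081)(0.0125) = 0.91829481
  phi_33 = 0.3241527 / 0.91829481 = 0.353.
Therefore phi_{33} = 0.3530.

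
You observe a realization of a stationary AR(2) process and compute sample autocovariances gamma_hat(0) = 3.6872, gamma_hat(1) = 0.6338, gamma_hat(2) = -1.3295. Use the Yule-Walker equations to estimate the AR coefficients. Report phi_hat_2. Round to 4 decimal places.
\hat\phi_{2} = -0.4020

The Yule-Walker equations for an AR(p) process read, in matrix form,
  Gamma_p phi = r_p,   with   (Gamma_p)_{ij} = gamma(|i - j|),
                       (r_p)_i = gamma(i),   i,j = 1..p.
Substitute the sample gammas (Toeplitz matrix and right-hand side of size 2):
  Gamma_p = [[3.6872, 0.6338], [0.6338, 3.6872]]
  r_p     = [0.6338, -1.3295]
Written out:
  3.6872 phi_1 + 0.6338 phi_2 = 0.6338
  0.6338 phi_1 + 3.6872 phi_2 = -1.3295
Solve by Cramer's rule:
  det = gamma(0)^2 - gamma(1)^2 = (3.6872)^2 - (0.6338)^2 = 13.59544384 - 0.40170244 = 13.1937414
  phi_hat_1 = [gamma(1) gamma(0) - gamma(1) gamma(2)] / det = [(0.6338)(3.6872) - (0.6338)(-1.3295)] / 13.1937414 = 3.17958446 / 13.1937414 = 0.241
  phi_hat_2 = [gamma(0) gamma(2) - gamma(1)^2] / det = [(3.6872)(-1.3295) - (0.6338)^2] / 13.1937414 = -5.30383484 / 13.1937414 = -0.402
So phi_hat = [0.2410, -0.4020].
Therefore phi_hat_2 = -0.4020.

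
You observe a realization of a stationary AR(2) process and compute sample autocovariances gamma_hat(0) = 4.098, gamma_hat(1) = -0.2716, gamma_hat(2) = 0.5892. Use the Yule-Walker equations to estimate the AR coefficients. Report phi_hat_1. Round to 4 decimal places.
\hat\phi_{1} = -0.0570

The Yule-Walker equations for an AR(p) process read, in matrix form,
  Gamma_p phi = r_p,   with   (Gamma_p)_{ij} = gamma(|i - j|),
                       (r_p)_i = gamma(i),   i,j = 1..p.
Substitute the sample gammas (Toeplitz matrix and right-hand side of size 2):
  Gamma_p = [[4.098, -0.2716], [-0.2716, 4.098]]
  r_p     = [-0.2716, 0.5892]
Written out:
  4.098 phi_1 - 0.2716 phi_2 = -0.2716
  -0.2716 phi_1 + 4.098 phi_2 = 0.5892
Solve by Cramer's rule:
  det = gamma(0)^2 - gamma(1)^2 = (4.098)^2 - (-0.2716)^2 = 16.793604 - 0.07376656 = 16.71983744
  phi_hat_1 = [gamma(1) gamma(0) - gamma(1) gamma(2)] / det = [(-0.2716)(4.098) - (-0.2716)(0.5892)] / 16.71983744 = -0.95299008 / 16.71983744 = -0.057
  phi_hat_2 = [gamma(0) gamma(2) - gamma(1)^2] / det = [(4.098)(0.5892) - (-0.2716)^2] / 16.71983744 = 2.34077504 / 16.71983744 = 0.14
So phi_hat = [-0.0570, 0.1400].
Therefore phi_hat_1 = -0.0570.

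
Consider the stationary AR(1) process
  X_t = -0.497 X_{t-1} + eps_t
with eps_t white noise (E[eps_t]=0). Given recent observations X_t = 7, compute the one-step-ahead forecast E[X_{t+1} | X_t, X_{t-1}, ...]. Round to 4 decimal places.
E[X_{t+1} \mid \mathcal F_t] = -3.4790

For an AR(p) model X_t = c + sum_i phi_i X_{t-i} + eps_t, the
one-step-ahead conditional mean is
  E[X_{t+1} | X_t, ...] = c + sum_i phi_i X_{t+1-i}.
Substitute known values:
  E[X_{t+1} | ...] = (-0.497) * (7)
                   = -3.4790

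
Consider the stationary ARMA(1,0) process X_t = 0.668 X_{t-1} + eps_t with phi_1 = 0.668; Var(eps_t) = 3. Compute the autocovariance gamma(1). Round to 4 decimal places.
\gamma(1) = 3.6188

Multiply the model equation by X_{t-k} and take expectations. With theta_0 = psi_0 = 1 and psi_j the MA(infinity) weights, this gives
  gamma(k) - sum_i phi_i gamma(k-i) = c_k,
  c_k = sigma^2 * sum_{j=k..q} theta_j psi_{j-k}   (c_k = 0 for k > q),
using gamma(-m) = gamma(m).
Pure AR (q = 0): c_0 = sigma^2 = 3, c_k = 0 for k >= 1.
Equations for k = 0 and k = 1 (AR order 1):
  gamma(0) = phi_1 gamma(1) + c_0
  gamma(1) = phi_1 gamma(0) + c_1
Substituting the second into the first: gamma(0) (1 - phi_1^2) = c_0 + phi_1 c_1, so
  gamma(0) = c_0 / (1 - phi_1^2) = 3 / (1 - (0.668)^2) = 3 / 0.553776 = 5.417353.
  gamma(1) = phi_1 gamma(0) = (0.668)(5.417353) = 3.618792.
Therefore gamma(1) = 3.6188 (to 4 decimal places).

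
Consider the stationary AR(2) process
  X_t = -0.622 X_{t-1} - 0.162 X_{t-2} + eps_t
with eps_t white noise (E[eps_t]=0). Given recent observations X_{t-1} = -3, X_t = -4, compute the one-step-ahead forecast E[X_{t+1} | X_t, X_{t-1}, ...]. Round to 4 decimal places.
E[X_{t+1} \mid \mathcal F_t] = 2.9740

For an AR(p) model X_t = c + sum_i phi_i X_{t-i} + eps_t, the
one-step-ahead conditional mean is
  E[X_{t+1} | X_t, ...] = c + sum_i phi_i X_{t+1-i}.
Substitute known values:
  E[X_{t+1} | ...] = (-0.622) * (-4) + (-0.162) * (-3)
                   = 2.9740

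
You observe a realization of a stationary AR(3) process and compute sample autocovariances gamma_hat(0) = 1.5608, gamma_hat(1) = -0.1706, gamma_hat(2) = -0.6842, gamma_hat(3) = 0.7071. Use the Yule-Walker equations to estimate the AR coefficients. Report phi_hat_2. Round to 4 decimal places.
\hat\phi_{2} = -0.3880

The Yule-Walker equations for an AR(p) process read, in matrix form,
  Gamma_p phi = r_p,   with   (Gamma_p)_{ij} = gamma(|i - j|),
                       (r_p)_i = gamma(i),   i,j = 1..p.
Substitute the sample gammas (Toeplitz matrix and right-hand side of size 3):
  Gamma_p = [[1.5608, -0.1706, -0.6842], [-0.1706, 1.5608, -0.1706], [-0.6842, -0.1706, 1.5608]]
  r_p     = [-0.1706, -0.6842, 0.7071]
Written out (R1..R3):
  (R1) 1.5608 phi_1 - 0.1706 phi_2 - 0.6842 phi_3 = -0.1706
  (R2) -0.1706 phi_1 + 1.5608 phi_2 - 0.1706 phi_3 = -0.6842
  (R3) -0.6842 phi_1 - 0.1706 phi_2 + 1.5608 phi_3 = 0.7071
Gaussian elimination:
  R2 <- R2 - (-0.1706/1.5608) R1 = R2 - (-0.109303) R1:  1.542153 phi_2 - 0.245385 phi_3 = -0.702847
  R3 <- R3 - (-0.6842/1.5608) R1 = R3 - (-0.438365) R1:  -0.245385 phi_2 + 1.260871 phi_3 = 0.632315
  R3 <- R3 - (-0.245385/1.542153) R2 = R3 - (-0.159118) R2:  1.221825 phi_3 = 0.520479
Back-substitution:
  phi_hat_3 = 0.520479 / 1.221825 = 0.425985
  phi_hat_2 = (-0.702847 - (-0.245385)(0.425985)) / 1.542153 = -0.387975
  phi_hat_1 = (-0.1706 - (-0.1706)(-0.387975) - (-0.6842)(0.425985)) / 1.5608 = 0.035027
So phi_hat = [0.0350, -0.3880, 0.4260].
Therefore phi_hat_2 = -0.3880.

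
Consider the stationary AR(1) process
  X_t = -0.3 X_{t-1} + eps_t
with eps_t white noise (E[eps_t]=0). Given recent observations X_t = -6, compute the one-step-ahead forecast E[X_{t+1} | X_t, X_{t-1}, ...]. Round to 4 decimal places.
E[X_{t+1} \mid \mathcal F_t] = 1.8000

For an AR(p) model X_t = c + sum_i phi_i X_{t-i} + eps_t, the
one-step-ahead conditional mean is
  E[X_{t+1} | X_t, ...] = c + sum_i phi_i X_{t+1-i}.
Substitute known values:
  E[X_{t+1} | ...] = (-0.3) * (-6)
                   = 1.8000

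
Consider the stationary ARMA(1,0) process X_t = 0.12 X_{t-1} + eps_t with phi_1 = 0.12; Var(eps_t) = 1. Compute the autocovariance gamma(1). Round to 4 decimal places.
\gamma(1) = 0.1218

Multiply the model equation by X_{t-k} and take expectations. With theta_0 = psi_0 = 1 and psi_j the MA(infinity) weights, this gives
  gamma(k) - sum_i phi_i gamma(k-i) = c_k,
  c_k = sigma^2 * sum_{j=k..q} theta_j psi_{j-k}   (c_k = 0 for k > q),
using gamma(-m) = gamma(m).
Pure AR (q = 0): c_0 = sigma^2 = 1, c_k = 0 for k >= 1.
Equations for k = 0 and k = 1 (AR order 1):
  gamma(0) = phi_1 gamma(1) + c_0
  gamma(1) = phi_1 gamma(0) + c_1
Substituting the second into the first: gamma(0) (1 - phi_1^2) = c_0 + phi_1 c_1, so
  gamma(0) = c_0 / (1 - phi_1^2) = 1 / (1 - (0.12)^2) = 1 / 0.9856 = 1.01461.
  gamma(1) = phi_1 gamma(0) = (0.12)(1.01461) = 0.121753.
Therefore gamma(1) = 0.1218 (to 4 decimal places).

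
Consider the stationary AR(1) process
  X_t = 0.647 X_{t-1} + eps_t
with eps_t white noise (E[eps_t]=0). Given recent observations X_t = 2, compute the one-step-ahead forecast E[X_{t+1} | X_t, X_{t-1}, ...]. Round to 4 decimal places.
E[X_{t+1} \mid \mathcal F_t] = 1.2940

For an AR(p) model X_t = c + sum_i phi_i X_{t-i} + eps_t, the
one-step-ahead conditional mean is
  E[X_{t+1} | X_t, ...] = c + sum_i phi_i X_{t+1-i}.
Substitute known values:
  E[X_{t+1} | ...] = (0.647) * (2)
                   = 1.2940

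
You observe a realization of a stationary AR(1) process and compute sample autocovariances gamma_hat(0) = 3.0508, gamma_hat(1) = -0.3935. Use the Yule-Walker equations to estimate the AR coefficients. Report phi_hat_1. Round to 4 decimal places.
\hat\phi_{1} = -0.1290

The Yule-Walker equations for an AR(p) process read, in matrix form,
  Gamma_p phi = r_p,   with   (Gamma_p)_{ij} = gamma(|i - j|),
                       (r_p)_i = gamma(i),   i,j = 1..p.
Substitute the sample gammas (Toeplitz matrix and right-hand side of size 1):
  Gamma_p = [[3.0508]]
  r_p     = [-0.3935]
With p = 1 this is the single equation gamma(0) phi_1 = gamma(1):
  phi_hat_1 = gamma(1) / gamma(0) = -0.3935 / 3.0508 = -0.1290.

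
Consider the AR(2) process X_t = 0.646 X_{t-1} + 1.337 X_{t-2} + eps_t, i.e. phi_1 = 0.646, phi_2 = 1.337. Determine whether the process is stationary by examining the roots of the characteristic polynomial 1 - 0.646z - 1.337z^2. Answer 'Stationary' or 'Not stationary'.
\text{Not stationary}

The AR(p) characteristic polynomial is P(z) = 1 - 0.646z - 1.337z^2.
Stationarity requires all roots to lie outside the unit circle, i.e. |z| > 1 for every root.
Set 1 + (-0.646) z + (-1.337) z^2 = 0, i.e. a z^2 + b z + c = 0 with a = -1.337, b = -0.646, c = 1.
Discriminant D = b^2 - 4ac = (-0.646)^2 - 4*(-1.337)*1 = 0.417316 - (-5.348) = 5.765316.
D >= 0, so the roots are real: z = (-b +/- sqrt(D)) / (2a) = (0.646 +/- 2.401107) / (-2.674).
  z_1 = (0.646 + 2.401107) / (-2.674) = -1.1395,   |z_1| = 1.1395.
  z_2 = (0.646 - 2.401107) / (-2.674) = 0.6564,   |z_2| = 0.6564.
Moduli of all roots: 1.1395, 0.6564.
All moduli strictly greater than 1? No.
Verdict: Not stationary.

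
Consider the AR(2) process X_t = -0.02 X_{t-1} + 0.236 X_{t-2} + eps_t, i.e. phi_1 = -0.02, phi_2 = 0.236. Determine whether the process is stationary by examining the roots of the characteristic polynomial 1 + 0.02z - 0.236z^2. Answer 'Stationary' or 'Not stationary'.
\text{Stationary}

The AR(p) characteristic polynomial is P(z) = 1 + 0.02z - 0.236z^2.
Stationarity requires all roots to lie outside the unit circle, i.e. |z| > 1 for every root.
Set 1 + (0.02) z + (-0.236) z^2 = 0, i.e. a z^2 + b z + c = 0 with a = -0.236, b = 0.02, c = 1.
Discriminant D = b^2 - 4ac = (0.02)^2 - 4*(-0.236)*1 = 0.0004 - (-0.944) = 0.9444.
D >= 0, so the roots are real: z = (-b +/- sqrt(D)) / (2a) = (-0.02 +/- 0.971802) / (-0.472).
  z_1 = (-0.02 + 0.971802) / (-0.472) = -2.0165,   |z_1| = 2.0165.
  z_2 = (-0.02 - 0.971802) / (-0.472) = 2.1013,   |z_2| = 2.1013.
Moduli of all roots: 2.0165, 2.1013.
All moduli strictly greater than 1? Yes.
Verdict: Stationary.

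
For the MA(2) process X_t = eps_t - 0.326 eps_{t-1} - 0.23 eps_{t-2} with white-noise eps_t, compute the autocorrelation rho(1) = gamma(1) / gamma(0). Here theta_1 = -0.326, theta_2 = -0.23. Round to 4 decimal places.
\rho(1) = -0.2166

For an MA(q) process with theta_0 = 1, the autocovariance is
  gamma(k) = sigma^2 * sum_{i=0..q-k} theta_i * theta_{i+k},
and rho(k) = gamma(k) / gamma(0). Sigma^2 cancels.
  numerator   = (1)*(-0.326) + (-0.326)*(-0.23) = -0.25102.
  denominator = (1)^2 + (-0.326)^2 + (-0.23)^2 = 1.159176.
  rho(1) = -0.25102 / 1.159176 = -0.2166.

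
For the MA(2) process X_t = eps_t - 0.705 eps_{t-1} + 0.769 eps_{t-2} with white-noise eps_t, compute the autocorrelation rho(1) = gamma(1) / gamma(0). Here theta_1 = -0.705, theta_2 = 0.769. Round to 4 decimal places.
\rho(1) = -0.5972

For an MA(q) process with theta_0 = 1, the autocovariance is
  gamma(k) = sigma^2 * sum_{i=0..q-k} theta_i * theta_{i+k},
and rho(k) = gamma(k) / gamma(0). Sigma^2 cancels.
  numerator   = (1)*(-0.705) + (-0.705)*(0.769) = -1.247145.
  denominator = (1)^2 + (-0.705)^2 + (0.769)^2 = 2.088386.
  rho(1) = -1.247145 / 2.088386 = -0.5972.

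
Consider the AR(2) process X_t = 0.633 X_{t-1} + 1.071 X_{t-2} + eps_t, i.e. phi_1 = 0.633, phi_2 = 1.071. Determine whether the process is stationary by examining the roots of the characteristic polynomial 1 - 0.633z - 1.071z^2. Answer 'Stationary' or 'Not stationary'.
\text{Not stationary}

The AR(p) characteristic polynomial is P(z) = 1 - 0.633z - 1.071z^2.
Stationarity requires all roots to lie outside the unit circle, i.e. |z| > 1 for every root.
Set 1 + (-0.633) z + (-1.071) z^2 = 0, i.e. a z^2 + b z + c = 0 with a = -1.071, b = -0.633, c = 1.
Discriminant D = b^2 - 4ac = (-0.633)^2 - 4*(-1.071)*1 = 0.400689 - (-4.284) = 4.684689.
D >= 0, so the roots are real: z = (-b +/- sqrt(D)) / (2a) = (0.633 +/- 2.164414) / (-2.142).
  z_1 = (0.633 + 2.164414) / (-2.142) = -1.306,   |z_1| = 1.306.
  z_2 = (0.633 - 2.164414) / (-2.142) = 0.7149,   |z_2| = 0.7149.
Moduli of all roots: 1.3060, 0.7149.
All moduli strictly greater than 1? No.
Verdict: Not stationary.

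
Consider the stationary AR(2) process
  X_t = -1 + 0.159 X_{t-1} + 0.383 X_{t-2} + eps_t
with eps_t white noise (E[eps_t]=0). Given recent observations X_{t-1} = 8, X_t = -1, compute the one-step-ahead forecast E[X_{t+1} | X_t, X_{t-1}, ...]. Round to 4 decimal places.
E[X_{t+1} \mid \mathcal F_t] = 1.9050

For an AR(p) model X_t = c + sum_i phi_i X_{t-i} + eps_t, the
one-step-ahead conditional mean is
  E[X_{t+1} | X_t, ...] = c + sum_i phi_i X_{t+1-i}.
Substitute known values:
  E[X_{t+1} | ...] = -1 + (0.159) * (-1) + (0.383) * (8)
                   = 1.9050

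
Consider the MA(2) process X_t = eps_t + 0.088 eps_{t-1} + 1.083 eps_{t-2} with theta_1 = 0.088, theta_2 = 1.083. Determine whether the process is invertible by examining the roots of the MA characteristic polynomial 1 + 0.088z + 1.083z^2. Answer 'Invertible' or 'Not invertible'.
\text{Not invertible}

The MA(q) characteristic polynomial is P(z) = 1 + 0.088z + 1.083z^2.
Invertibility requires all roots to lie outside the unit circle, i.e. |z| > 1 for every root.
Set 1 + (0.088) z + (1.083) z^2 = 0, i.e. a z^2 + b z + c = 0 with a = 1.083, b = 0.088, c = 1.
Discriminant D = b^2 - 4ac = (0.088)^2 - 4*(1.083)*1 = 0.007744 - (4.332) = -4.324256.
D < 0, so the roots are the complex-conjugate pair z = (-b +/- i sqrt(-D)) / (2a) = -0.0406 +/- 0.9601i.
For a conjugate pair |z|^2 = z * conj(z) = (product of roots) = c/a = 1/(1.083) = 0.923361, so |z| = sqrt(0.923361) = 0.9609 for both roots.
Moduli of all roots: 0.9609, 0.9609.
All moduli strictly greater than 1? No.
Verdict: Not invertible.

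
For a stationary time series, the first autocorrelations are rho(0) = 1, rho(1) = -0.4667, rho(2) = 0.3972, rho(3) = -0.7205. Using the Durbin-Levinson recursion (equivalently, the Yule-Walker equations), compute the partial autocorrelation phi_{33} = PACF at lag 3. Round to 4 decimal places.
\phi_{33} = -0.6351

The PACF at lag k is phi_{kk}, the last component of the solution
to the Yule-Walker system G_k phi = r_k where
  (G_k)_{ij} = rho(|i - j|), (r_k)_i = rho(i), i,j = 1..k.
Equivalently, Durbin-Levinson gives phi_{kk} iteratively:
  phi_{11} = rho(1)
  phi_{kk} = [rho(k) - sum_{j=1..k-1} phi_{k-1,j} rho(k-j)]
            / [1 - sum_{j=1..k-1} phi_{k-1,j} rho(j)],
  phi_{k,j} = phi_{k-1,j} - phi_{kk} phi_{k-1,k-j},  j = 1..k-1.
Step k = 1:
  phi_11 = rho(1) = -0.4667.
Step k = 2:
  phi_22 = [rho(2) - phi_11 rho(1)] / [1 - phi_11 rho(1)] = [0.3972 - (-0.4667)(-0.4667)] / [1 - (-0.4667)(-0.4667)]
         = 0.17939111 / 0.78219111 = 0.229344.
  Update: phi_21 = phi_11 - phi_22 phi_11 = -0.4667 - (0.229344)(-0.4667) = -0.359665.
Step k = 3:
  phi_33 = [rho(3) - phi_21 rho(2) - phi_22 rho(1)] / [1 - phi_21 rho(1) - phi_22 rho(2)]
    numerator   = -0.7205 - (-0.359665)(0.3972) - (0.229344)(-0.4667) = -0.47060606
    denominator = 1 - (-0.359665)(-0.4667) - (0.229344)(0.3972) = 0.74104877
  phi_33 = -0.47060606 / 0.74104877 = -0.6351.
Therefore phi_{33} = -0.6351.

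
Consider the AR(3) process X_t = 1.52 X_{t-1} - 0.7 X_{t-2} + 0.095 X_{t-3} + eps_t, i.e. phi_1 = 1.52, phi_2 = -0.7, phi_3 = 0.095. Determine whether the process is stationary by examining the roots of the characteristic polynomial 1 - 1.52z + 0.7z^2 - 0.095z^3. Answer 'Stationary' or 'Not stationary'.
\text{Stationary}

The AR(p) characteristic polynomial is P(z) = 1 - 1.52z + 0.7z^2 - 0.095z^3.
Stationarity requires all roots to lie outside the unit circle, i.e. |z| > 1 for every root.
Degree 3: look for a simple real root z0 first, then factor out (1 - z/z0) and solve the remaining quadratic.
Testing z0 = 2: P(2) = 1 + (-1.52)(2) + (0.7)(2)^2 + (-0.095)(2)^3
  = 1 + (-3.04) + (2.8) + (-0.76) = 0.  So z_0 = 2 is a root, |z_0| = 2.
Divide out the factor (1 - 0.5 z) = (1 - z/z0) (since 1/z0 = 0.5):
  P(z) = (1 - 0.5 z)(1 + (-1.02) z + (0.19) z^2)
  [check: z-coef -1.02 - (0.5) = -1.52; z^2-coef 0.19 - (0.5)(-1.02) = 0.7; z^3-coef -(0.5)(0.19) = -0.095.]
Remaining roots from the quadratic factor 1 + (-1.02) z + (0.19) z^2:
  Set 1 + (-1.02) z + (0.19) z^2 = 0, i.e. a z^2 + b z + c = 0 with a = 0.19, b = -1.02, c = 1.
  Discriminant D = b^2 - 4ac = (-1.02)^2 - 4*(0.19)*1 = 1.0404 - (0.76) = 0.2804.
  D >= 0, so the roots are real: z = (-b +/- sqrt(D)) / (2a) = (1.02 +/- 0.529528) / (0.38).
    z_1 = (1.02 + 0.529528) / (0.38) = 4.0777,   |z_1| = 4.0777.
    z_2 = (1.02 - 0.529528) / (0.38) = 1.2907,   |z_2| = 1.2907.
Moduli of all roots: 2.0000, 4.0777, 1.2907.
All moduli strictly greater than 1? Yes.
Verdict: Stationary.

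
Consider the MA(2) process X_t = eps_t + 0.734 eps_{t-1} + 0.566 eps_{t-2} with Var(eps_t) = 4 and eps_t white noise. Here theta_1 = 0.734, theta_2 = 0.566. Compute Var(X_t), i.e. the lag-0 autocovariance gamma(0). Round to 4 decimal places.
\gamma(0) = 7.4364

For an MA(q) process X_t = eps_t + sum_i theta_i eps_{t-i} with
Var(eps_t) = sigma^2, the variance is
  gamma(0) = sigma^2 * (1 + sum_i theta_i^2).
  sum_i theta_i^2 = (0.734)^2 + (0.566)^2 = 0.538756 + 0.320356 = 0.859112.
  gamma(0) = 4 * (1 + 0.859112) = 4 * 1.859112 = 7.436448, which rounds to 7.4364.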